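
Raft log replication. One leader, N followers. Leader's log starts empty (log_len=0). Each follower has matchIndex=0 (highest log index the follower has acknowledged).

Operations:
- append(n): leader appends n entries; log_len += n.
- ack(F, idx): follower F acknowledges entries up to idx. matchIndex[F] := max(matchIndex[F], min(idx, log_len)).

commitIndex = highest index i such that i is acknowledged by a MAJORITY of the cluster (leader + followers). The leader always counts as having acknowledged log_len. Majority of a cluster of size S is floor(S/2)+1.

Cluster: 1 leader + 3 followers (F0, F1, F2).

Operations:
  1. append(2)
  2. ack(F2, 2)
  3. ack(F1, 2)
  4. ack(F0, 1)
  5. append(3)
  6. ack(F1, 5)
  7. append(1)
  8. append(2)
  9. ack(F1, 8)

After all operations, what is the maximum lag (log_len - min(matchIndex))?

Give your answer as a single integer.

Answer: 7

Derivation:
Op 1: append 2 -> log_len=2
Op 2: F2 acks idx 2 -> match: F0=0 F1=0 F2=2; commitIndex=0
Op 3: F1 acks idx 2 -> match: F0=0 F1=2 F2=2; commitIndex=2
Op 4: F0 acks idx 1 -> match: F0=1 F1=2 F2=2; commitIndex=2
Op 5: append 3 -> log_len=5
Op 6: F1 acks idx 5 -> match: F0=1 F1=5 F2=2; commitIndex=2
Op 7: append 1 -> log_len=6
Op 8: append 2 -> log_len=8
Op 9: F1 acks idx 8 -> match: F0=1 F1=8 F2=2; commitIndex=2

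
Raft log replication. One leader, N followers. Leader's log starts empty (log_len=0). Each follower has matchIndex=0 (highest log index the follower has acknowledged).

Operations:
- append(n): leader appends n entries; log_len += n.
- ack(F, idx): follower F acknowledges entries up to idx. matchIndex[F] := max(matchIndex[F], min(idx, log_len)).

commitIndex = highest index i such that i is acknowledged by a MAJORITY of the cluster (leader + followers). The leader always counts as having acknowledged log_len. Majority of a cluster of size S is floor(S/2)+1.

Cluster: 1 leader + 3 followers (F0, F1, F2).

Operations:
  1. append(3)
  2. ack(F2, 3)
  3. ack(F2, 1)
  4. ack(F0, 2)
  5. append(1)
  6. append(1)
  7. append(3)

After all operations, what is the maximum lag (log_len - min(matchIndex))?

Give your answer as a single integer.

Answer: 8

Derivation:
Op 1: append 3 -> log_len=3
Op 2: F2 acks idx 3 -> match: F0=0 F1=0 F2=3; commitIndex=0
Op 3: F2 acks idx 1 -> match: F0=0 F1=0 F2=3; commitIndex=0
Op 4: F0 acks idx 2 -> match: F0=2 F1=0 F2=3; commitIndex=2
Op 5: append 1 -> log_len=4
Op 6: append 1 -> log_len=5
Op 7: append 3 -> log_len=8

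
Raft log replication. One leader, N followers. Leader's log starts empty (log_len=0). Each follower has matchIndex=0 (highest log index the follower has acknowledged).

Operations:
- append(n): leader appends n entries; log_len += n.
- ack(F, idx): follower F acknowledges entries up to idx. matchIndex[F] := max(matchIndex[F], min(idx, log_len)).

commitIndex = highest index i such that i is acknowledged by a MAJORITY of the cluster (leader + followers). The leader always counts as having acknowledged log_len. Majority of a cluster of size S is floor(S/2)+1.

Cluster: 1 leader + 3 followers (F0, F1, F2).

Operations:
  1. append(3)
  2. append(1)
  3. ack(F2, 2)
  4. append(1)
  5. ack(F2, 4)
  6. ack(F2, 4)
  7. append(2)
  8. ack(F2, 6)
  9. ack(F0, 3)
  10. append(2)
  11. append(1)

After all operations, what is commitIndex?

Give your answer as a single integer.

Op 1: append 3 -> log_len=3
Op 2: append 1 -> log_len=4
Op 3: F2 acks idx 2 -> match: F0=0 F1=0 F2=2; commitIndex=0
Op 4: append 1 -> log_len=5
Op 5: F2 acks idx 4 -> match: F0=0 F1=0 F2=4; commitIndex=0
Op 6: F2 acks idx 4 -> match: F0=0 F1=0 F2=4; commitIndex=0
Op 7: append 2 -> log_len=7
Op 8: F2 acks idx 6 -> match: F0=0 F1=0 F2=6; commitIndex=0
Op 9: F0 acks idx 3 -> match: F0=3 F1=0 F2=6; commitIndex=3
Op 10: append 2 -> log_len=9
Op 11: append 1 -> log_len=10

Answer: 3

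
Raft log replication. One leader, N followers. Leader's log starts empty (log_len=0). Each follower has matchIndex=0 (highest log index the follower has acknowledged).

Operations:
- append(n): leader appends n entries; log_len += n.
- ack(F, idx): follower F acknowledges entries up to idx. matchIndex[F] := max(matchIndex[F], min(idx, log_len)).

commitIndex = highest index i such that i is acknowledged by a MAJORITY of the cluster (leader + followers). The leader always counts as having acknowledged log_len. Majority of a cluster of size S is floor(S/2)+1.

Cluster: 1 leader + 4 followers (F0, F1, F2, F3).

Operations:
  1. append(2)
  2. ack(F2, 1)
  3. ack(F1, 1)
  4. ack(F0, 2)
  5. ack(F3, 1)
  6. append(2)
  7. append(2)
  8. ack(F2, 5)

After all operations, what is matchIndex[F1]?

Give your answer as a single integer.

Op 1: append 2 -> log_len=2
Op 2: F2 acks idx 1 -> match: F0=0 F1=0 F2=1 F3=0; commitIndex=0
Op 3: F1 acks idx 1 -> match: F0=0 F1=1 F2=1 F3=0; commitIndex=1
Op 4: F0 acks idx 2 -> match: F0=2 F1=1 F2=1 F3=0; commitIndex=1
Op 5: F3 acks idx 1 -> match: F0=2 F1=1 F2=1 F3=1; commitIndex=1
Op 6: append 2 -> log_len=4
Op 7: append 2 -> log_len=6
Op 8: F2 acks idx 5 -> match: F0=2 F1=1 F2=5 F3=1; commitIndex=2

Answer: 1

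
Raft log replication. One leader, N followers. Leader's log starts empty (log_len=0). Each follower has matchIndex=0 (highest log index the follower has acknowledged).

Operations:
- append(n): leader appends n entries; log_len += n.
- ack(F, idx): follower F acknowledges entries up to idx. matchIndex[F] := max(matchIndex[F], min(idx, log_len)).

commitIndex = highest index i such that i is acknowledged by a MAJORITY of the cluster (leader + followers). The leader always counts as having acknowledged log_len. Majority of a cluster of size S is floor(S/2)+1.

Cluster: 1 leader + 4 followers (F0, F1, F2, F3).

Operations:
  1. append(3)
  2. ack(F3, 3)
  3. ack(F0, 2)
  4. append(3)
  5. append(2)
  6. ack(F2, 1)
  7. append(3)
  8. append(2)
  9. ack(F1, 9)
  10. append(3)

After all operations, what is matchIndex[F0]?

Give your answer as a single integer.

Op 1: append 3 -> log_len=3
Op 2: F3 acks idx 3 -> match: F0=0 F1=0 F2=0 F3=3; commitIndex=0
Op 3: F0 acks idx 2 -> match: F0=2 F1=0 F2=0 F3=3; commitIndex=2
Op 4: append 3 -> log_len=6
Op 5: append 2 -> log_len=8
Op 6: F2 acks idx 1 -> match: F0=2 F1=0 F2=1 F3=3; commitIndex=2
Op 7: append 3 -> log_len=11
Op 8: append 2 -> log_len=13
Op 9: F1 acks idx 9 -> match: F0=2 F1=9 F2=1 F3=3; commitIndex=3
Op 10: append 3 -> log_len=16

Answer: 2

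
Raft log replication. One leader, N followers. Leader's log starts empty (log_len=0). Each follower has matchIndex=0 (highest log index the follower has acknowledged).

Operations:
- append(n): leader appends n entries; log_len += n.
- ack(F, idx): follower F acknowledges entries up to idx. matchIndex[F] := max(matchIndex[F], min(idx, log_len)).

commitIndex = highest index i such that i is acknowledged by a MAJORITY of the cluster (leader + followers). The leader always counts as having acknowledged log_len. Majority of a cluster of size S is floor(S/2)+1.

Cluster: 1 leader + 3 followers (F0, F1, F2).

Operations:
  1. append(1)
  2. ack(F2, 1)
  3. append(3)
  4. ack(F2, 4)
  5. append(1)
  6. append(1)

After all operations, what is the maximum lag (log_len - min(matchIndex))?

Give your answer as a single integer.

Answer: 6

Derivation:
Op 1: append 1 -> log_len=1
Op 2: F2 acks idx 1 -> match: F0=0 F1=0 F2=1; commitIndex=0
Op 3: append 3 -> log_len=4
Op 4: F2 acks idx 4 -> match: F0=0 F1=0 F2=4; commitIndex=0
Op 5: append 1 -> log_len=5
Op 6: append 1 -> log_len=6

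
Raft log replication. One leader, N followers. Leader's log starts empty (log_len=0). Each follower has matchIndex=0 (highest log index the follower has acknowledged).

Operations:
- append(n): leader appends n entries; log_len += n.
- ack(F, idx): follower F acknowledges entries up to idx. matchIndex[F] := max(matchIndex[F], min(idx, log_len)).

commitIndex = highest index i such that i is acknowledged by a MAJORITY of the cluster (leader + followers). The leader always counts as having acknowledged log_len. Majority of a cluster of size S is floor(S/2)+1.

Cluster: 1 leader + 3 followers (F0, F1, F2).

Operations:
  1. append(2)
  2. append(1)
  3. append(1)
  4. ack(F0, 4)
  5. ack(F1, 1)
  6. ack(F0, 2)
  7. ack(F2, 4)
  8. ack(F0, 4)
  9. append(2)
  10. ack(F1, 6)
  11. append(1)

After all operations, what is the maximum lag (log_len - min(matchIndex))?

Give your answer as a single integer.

Answer: 3

Derivation:
Op 1: append 2 -> log_len=2
Op 2: append 1 -> log_len=3
Op 3: append 1 -> log_len=4
Op 4: F0 acks idx 4 -> match: F0=4 F1=0 F2=0; commitIndex=0
Op 5: F1 acks idx 1 -> match: F0=4 F1=1 F2=0; commitIndex=1
Op 6: F0 acks idx 2 -> match: F0=4 F1=1 F2=0; commitIndex=1
Op 7: F2 acks idx 4 -> match: F0=4 F1=1 F2=4; commitIndex=4
Op 8: F0 acks idx 4 -> match: F0=4 F1=1 F2=4; commitIndex=4
Op 9: append 2 -> log_len=6
Op 10: F1 acks idx 6 -> match: F0=4 F1=6 F2=4; commitIndex=4
Op 11: append 1 -> log_len=7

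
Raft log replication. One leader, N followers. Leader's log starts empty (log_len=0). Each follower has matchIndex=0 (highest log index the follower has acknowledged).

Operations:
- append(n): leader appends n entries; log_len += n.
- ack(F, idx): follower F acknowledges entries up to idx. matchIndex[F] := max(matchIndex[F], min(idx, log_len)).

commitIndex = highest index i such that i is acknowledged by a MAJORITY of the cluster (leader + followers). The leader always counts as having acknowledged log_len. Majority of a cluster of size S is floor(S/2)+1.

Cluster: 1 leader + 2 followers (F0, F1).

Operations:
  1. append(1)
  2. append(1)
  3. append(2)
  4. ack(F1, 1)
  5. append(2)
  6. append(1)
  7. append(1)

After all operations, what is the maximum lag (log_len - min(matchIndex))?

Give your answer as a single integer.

Answer: 8

Derivation:
Op 1: append 1 -> log_len=1
Op 2: append 1 -> log_len=2
Op 3: append 2 -> log_len=4
Op 4: F1 acks idx 1 -> match: F0=0 F1=1; commitIndex=1
Op 5: append 2 -> log_len=6
Op 6: append 1 -> log_len=7
Op 7: append 1 -> log_len=8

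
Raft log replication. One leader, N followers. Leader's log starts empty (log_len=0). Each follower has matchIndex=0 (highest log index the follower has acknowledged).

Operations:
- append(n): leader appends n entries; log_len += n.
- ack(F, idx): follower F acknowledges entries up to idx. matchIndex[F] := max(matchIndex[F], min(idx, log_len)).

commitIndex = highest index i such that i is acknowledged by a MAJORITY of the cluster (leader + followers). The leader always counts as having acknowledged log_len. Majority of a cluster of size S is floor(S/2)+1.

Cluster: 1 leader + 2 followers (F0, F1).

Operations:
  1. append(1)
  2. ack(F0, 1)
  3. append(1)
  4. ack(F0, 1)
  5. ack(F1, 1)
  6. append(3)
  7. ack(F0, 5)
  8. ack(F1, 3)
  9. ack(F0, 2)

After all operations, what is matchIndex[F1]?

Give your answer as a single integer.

Op 1: append 1 -> log_len=1
Op 2: F0 acks idx 1 -> match: F0=1 F1=0; commitIndex=1
Op 3: append 1 -> log_len=2
Op 4: F0 acks idx 1 -> match: F0=1 F1=0; commitIndex=1
Op 5: F1 acks idx 1 -> match: F0=1 F1=1; commitIndex=1
Op 6: append 3 -> log_len=5
Op 7: F0 acks idx 5 -> match: F0=5 F1=1; commitIndex=5
Op 8: F1 acks idx 3 -> match: F0=5 F1=3; commitIndex=5
Op 9: F0 acks idx 2 -> match: F0=5 F1=3; commitIndex=5

Answer: 3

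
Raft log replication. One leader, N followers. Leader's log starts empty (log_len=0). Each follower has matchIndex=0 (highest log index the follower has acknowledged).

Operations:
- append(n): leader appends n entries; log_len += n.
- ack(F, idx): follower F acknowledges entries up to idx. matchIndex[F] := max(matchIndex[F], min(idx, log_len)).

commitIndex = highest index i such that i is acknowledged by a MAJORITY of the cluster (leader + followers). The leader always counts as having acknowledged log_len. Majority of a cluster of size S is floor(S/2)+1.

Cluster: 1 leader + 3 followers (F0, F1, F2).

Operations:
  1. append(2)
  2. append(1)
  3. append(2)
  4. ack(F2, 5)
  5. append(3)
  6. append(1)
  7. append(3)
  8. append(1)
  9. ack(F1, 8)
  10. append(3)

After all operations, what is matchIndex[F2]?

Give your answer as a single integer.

Answer: 5

Derivation:
Op 1: append 2 -> log_len=2
Op 2: append 1 -> log_len=3
Op 3: append 2 -> log_len=5
Op 4: F2 acks idx 5 -> match: F0=0 F1=0 F2=5; commitIndex=0
Op 5: append 3 -> log_len=8
Op 6: append 1 -> log_len=9
Op 7: append 3 -> log_len=12
Op 8: append 1 -> log_len=13
Op 9: F1 acks idx 8 -> match: F0=0 F1=8 F2=5; commitIndex=5
Op 10: append 3 -> log_len=16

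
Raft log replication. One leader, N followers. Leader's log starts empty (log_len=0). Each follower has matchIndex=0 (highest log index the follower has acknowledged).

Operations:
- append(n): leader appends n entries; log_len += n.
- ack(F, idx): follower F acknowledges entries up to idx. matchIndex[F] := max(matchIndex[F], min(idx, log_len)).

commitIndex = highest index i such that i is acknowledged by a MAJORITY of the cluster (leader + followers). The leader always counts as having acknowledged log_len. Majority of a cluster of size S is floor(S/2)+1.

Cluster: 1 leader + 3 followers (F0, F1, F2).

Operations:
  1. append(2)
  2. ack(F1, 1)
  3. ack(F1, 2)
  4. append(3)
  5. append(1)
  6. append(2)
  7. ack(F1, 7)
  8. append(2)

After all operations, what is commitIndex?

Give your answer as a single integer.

Op 1: append 2 -> log_len=2
Op 2: F1 acks idx 1 -> match: F0=0 F1=1 F2=0; commitIndex=0
Op 3: F1 acks idx 2 -> match: F0=0 F1=2 F2=0; commitIndex=0
Op 4: append 3 -> log_len=5
Op 5: append 1 -> log_len=6
Op 6: append 2 -> log_len=8
Op 7: F1 acks idx 7 -> match: F0=0 F1=7 F2=0; commitIndex=0
Op 8: append 2 -> log_len=10

Answer: 0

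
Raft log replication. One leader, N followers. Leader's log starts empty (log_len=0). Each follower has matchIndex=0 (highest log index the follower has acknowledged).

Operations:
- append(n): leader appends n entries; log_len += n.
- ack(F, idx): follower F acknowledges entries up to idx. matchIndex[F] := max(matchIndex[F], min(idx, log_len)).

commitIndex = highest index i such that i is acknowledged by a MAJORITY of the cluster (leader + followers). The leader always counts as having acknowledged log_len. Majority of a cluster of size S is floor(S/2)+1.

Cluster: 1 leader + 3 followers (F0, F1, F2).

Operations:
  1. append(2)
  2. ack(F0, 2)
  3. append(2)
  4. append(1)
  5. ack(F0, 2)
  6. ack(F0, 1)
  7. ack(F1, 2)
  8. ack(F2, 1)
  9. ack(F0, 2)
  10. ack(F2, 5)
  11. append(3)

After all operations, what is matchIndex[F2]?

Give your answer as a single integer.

Answer: 5

Derivation:
Op 1: append 2 -> log_len=2
Op 2: F0 acks idx 2 -> match: F0=2 F1=0 F2=0; commitIndex=0
Op 3: append 2 -> log_len=4
Op 4: append 1 -> log_len=5
Op 5: F0 acks idx 2 -> match: F0=2 F1=0 F2=0; commitIndex=0
Op 6: F0 acks idx 1 -> match: F0=2 F1=0 F2=0; commitIndex=0
Op 7: F1 acks idx 2 -> match: F0=2 F1=2 F2=0; commitIndex=2
Op 8: F2 acks idx 1 -> match: F0=2 F1=2 F2=1; commitIndex=2
Op 9: F0 acks idx 2 -> match: F0=2 F1=2 F2=1; commitIndex=2
Op 10: F2 acks idx 5 -> match: F0=2 F1=2 F2=5; commitIndex=2
Op 11: append 3 -> log_len=8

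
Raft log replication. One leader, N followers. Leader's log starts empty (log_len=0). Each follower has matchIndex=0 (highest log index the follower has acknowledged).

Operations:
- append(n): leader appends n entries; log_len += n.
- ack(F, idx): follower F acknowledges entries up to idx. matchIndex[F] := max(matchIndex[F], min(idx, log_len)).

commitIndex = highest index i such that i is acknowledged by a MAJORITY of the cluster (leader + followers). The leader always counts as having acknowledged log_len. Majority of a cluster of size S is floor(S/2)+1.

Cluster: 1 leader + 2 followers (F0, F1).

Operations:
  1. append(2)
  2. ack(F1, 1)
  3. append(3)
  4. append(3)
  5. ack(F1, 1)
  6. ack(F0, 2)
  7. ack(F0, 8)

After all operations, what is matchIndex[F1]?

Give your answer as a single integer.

Op 1: append 2 -> log_len=2
Op 2: F1 acks idx 1 -> match: F0=0 F1=1; commitIndex=1
Op 3: append 3 -> log_len=5
Op 4: append 3 -> log_len=8
Op 5: F1 acks idx 1 -> match: F0=0 F1=1; commitIndex=1
Op 6: F0 acks idx 2 -> match: F0=2 F1=1; commitIndex=2
Op 7: F0 acks idx 8 -> match: F0=8 F1=1; commitIndex=8

Answer: 1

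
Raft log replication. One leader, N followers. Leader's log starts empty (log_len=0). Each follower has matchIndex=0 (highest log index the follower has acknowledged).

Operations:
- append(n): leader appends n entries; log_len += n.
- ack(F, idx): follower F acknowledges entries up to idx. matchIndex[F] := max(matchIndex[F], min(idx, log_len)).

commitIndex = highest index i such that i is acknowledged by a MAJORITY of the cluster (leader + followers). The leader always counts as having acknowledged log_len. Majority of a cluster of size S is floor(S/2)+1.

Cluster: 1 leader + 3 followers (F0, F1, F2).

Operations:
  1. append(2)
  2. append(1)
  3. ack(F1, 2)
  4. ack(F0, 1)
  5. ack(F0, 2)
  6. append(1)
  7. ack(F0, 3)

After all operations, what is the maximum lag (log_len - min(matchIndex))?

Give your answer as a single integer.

Answer: 4

Derivation:
Op 1: append 2 -> log_len=2
Op 2: append 1 -> log_len=3
Op 3: F1 acks idx 2 -> match: F0=0 F1=2 F2=0; commitIndex=0
Op 4: F0 acks idx 1 -> match: F0=1 F1=2 F2=0; commitIndex=1
Op 5: F0 acks idx 2 -> match: F0=2 F1=2 F2=0; commitIndex=2
Op 6: append 1 -> log_len=4
Op 7: F0 acks idx 3 -> match: F0=3 F1=2 F2=0; commitIndex=2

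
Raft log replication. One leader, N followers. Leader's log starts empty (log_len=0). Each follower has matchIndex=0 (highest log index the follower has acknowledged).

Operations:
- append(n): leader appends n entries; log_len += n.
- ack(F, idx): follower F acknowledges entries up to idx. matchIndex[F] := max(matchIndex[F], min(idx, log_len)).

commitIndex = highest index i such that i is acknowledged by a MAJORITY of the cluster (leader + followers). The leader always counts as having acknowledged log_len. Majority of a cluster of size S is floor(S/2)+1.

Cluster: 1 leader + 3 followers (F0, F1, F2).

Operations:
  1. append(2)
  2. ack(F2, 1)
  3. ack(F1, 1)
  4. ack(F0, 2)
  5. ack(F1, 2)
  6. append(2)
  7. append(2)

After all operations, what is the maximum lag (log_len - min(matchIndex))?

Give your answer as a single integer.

Op 1: append 2 -> log_len=2
Op 2: F2 acks idx 1 -> match: F0=0 F1=0 F2=1; commitIndex=0
Op 3: F1 acks idx 1 -> match: F0=0 F1=1 F2=1; commitIndex=1
Op 4: F0 acks idx 2 -> match: F0=2 F1=1 F2=1; commitIndex=1
Op 5: F1 acks idx 2 -> match: F0=2 F1=2 F2=1; commitIndex=2
Op 6: append 2 -> log_len=4
Op 7: append 2 -> log_len=6

Answer: 5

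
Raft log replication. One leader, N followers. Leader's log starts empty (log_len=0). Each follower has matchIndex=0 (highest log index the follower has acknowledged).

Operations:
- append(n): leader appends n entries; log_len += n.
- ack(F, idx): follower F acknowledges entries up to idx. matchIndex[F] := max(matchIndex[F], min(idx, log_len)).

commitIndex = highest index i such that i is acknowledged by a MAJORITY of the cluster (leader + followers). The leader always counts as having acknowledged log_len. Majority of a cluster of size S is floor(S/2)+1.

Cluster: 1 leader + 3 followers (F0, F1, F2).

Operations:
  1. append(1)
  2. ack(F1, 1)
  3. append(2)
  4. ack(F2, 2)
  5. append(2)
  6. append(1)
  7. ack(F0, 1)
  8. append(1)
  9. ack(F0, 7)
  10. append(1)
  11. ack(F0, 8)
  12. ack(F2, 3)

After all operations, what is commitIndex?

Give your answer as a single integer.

Answer: 3

Derivation:
Op 1: append 1 -> log_len=1
Op 2: F1 acks idx 1 -> match: F0=0 F1=1 F2=0; commitIndex=0
Op 3: append 2 -> log_len=3
Op 4: F2 acks idx 2 -> match: F0=0 F1=1 F2=2; commitIndex=1
Op 5: append 2 -> log_len=5
Op 6: append 1 -> log_len=6
Op 7: F0 acks idx 1 -> match: F0=1 F1=1 F2=2; commitIndex=1
Op 8: append 1 -> log_len=7
Op 9: F0 acks idx 7 -> match: F0=7 F1=1 F2=2; commitIndex=2
Op 10: append 1 -> log_len=8
Op 11: F0 acks idx 8 -> match: F0=8 F1=1 F2=2; commitIndex=2
Op 12: F2 acks idx 3 -> match: F0=8 F1=1 F2=3; commitIndex=3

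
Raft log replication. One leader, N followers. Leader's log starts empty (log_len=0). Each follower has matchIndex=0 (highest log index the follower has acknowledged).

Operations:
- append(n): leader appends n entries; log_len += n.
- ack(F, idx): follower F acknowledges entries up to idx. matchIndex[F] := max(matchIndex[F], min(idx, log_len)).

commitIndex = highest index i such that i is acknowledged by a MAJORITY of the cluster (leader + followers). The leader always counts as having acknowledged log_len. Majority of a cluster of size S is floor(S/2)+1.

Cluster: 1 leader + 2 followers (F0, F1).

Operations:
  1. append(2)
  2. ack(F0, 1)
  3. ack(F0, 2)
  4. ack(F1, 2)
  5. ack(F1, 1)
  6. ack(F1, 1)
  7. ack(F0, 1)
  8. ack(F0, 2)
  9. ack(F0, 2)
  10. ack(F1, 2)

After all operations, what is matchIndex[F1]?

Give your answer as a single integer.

Op 1: append 2 -> log_len=2
Op 2: F0 acks idx 1 -> match: F0=1 F1=0; commitIndex=1
Op 3: F0 acks idx 2 -> match: F0=2 F1=0; commitIndex=2
Op 4: F1 acks idx 2 -> match: F0=2 F1=2; commitIndex=2
Op 5: F1 acks idx 1 -> match: F0=2 F1=2; commitIndex=2
Op 6: F1 acks idx 1 -> match: F0=2 F1=2; commitIndex=2
Op 7: F0 acks idx 1 -> match: F0=2 F1=2; commitIndex=2
Op 8: F0 acks idx 2 -> match: F0=2 F1=2; commitIndex=2
Op 9: F0 acks idx 2 -> match: F0=2 F1=2; commitIndex=2
Op 10: F1 acks idx 2 -> match: F0=2 F1=2; commitIndex=2

Answer: 2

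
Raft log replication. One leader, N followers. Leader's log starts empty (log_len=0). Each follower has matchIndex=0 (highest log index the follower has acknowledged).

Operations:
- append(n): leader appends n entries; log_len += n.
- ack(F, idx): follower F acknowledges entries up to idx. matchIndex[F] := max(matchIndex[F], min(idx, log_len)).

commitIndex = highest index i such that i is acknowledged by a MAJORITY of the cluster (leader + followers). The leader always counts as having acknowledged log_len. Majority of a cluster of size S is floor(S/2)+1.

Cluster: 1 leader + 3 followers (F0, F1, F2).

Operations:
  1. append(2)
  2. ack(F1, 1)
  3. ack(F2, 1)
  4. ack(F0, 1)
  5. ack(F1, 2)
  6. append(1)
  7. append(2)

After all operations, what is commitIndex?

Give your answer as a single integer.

Answer: 1

Derivation:
Op 1: append 2 -> log_len=2
Op 2: F1 acks idx 1 -> match: F0=0 F1=1 F2=0; commitIndex=0
Op 3: F2 acks idx 1 -> match: F0=0 F1=1 F2=1; commitIndex=1
Op 4: F0 acks idx 1 -> match: F0=1 F1=1 F2=1; commitIndex=1
Op 5: F1 acks idx 2 -> match: F0=1 F1=2 F2=1; commitIndex=1
Op 6: append 1 -> log_len=3
Op 7: append 2 -> log_len=5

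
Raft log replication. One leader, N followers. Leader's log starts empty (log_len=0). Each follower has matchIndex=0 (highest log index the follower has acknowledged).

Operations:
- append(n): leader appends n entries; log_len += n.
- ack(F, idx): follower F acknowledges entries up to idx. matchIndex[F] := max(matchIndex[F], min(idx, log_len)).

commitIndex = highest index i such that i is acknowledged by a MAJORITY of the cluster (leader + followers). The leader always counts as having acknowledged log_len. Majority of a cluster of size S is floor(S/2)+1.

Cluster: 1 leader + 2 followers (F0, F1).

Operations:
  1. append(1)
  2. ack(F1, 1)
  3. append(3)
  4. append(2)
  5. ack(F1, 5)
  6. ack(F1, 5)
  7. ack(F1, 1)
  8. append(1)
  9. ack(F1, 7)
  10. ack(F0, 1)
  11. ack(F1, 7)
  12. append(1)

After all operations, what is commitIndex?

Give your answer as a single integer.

Op 1: append 1 -> log_len=1
Op 2: F1 acks idx 1 -> match: F0=0 F1=1; commitIndex=1
Op 3: append 3 -> log_len=4
Op 4: append 2 -> log_len=6
Op 5: F1 acks idx 5 -> match: F0=0 F1=5; commitIndex=5
Op 6: F1 acks idx 5 -> match: F0=0 F1=5; commitIndex=5
Op 7: F1 acks idx 1 -> match: F0=0 F1=5; commitIndex=5
Op 8: append 1 -> log_len=7
Op 9: F1 acks idx 7 -> match: F0=0 F1=7; commitIndex=7
Op 10: F0 acks idx 1 -> match: F0=1 F1=7; commitIndex=7
Op 11: F1 acks idx 7 -> match: F0=1 F1=7; commitIndex=7
Op 12: append 1 -> log_len=8

Answer: 7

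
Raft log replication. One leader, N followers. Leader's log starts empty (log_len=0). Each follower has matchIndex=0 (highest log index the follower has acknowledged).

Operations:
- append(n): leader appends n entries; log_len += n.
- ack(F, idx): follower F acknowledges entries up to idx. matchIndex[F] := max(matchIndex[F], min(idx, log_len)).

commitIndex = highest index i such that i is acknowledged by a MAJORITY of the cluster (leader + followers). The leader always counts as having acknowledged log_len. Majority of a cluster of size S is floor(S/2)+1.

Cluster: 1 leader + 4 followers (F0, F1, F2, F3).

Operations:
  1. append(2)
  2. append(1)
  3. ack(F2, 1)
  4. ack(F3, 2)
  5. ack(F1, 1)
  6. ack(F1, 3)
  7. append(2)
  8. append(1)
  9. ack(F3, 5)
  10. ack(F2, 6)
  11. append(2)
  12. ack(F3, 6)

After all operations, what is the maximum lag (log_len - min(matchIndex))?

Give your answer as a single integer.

Op 1: append 2 -> log_len=2
Op 2: append 1 -> log_len=3
Op 3: F2 acks idx 1 -> match: F0=0 F1=0 F2=1 F3=0; commitIndex=0
Op 4: F3 acks idx 2 -> match: F0=0 F1=0 F2=1 F3=2; commitIndex=1
Op 5: F1 acks idx 1 -> match: F0=0 F1=1 F2=1 F3=2; commitIndex=1
Op 6: F1 acks idx 3 -> match: F0=0 F1=3 F2=1 F3=2; commitIndex=2
Op 7: append 2 -> log_len=5
Op 8: append 1 -> log_len=6
Op 9: F3 acks idx 5 -> match: F0=0 F1=3 F2=1 F3=5; commitIndex=3
Op 10: F2 acks idx 6 -> match: F0=0 F1=3 F2=6 F3=5; commitIndex=5
Op 11: append 2 -> log_len=8
Op 12: F3 acks idx 6 -> match: F0=0 F1=3 F2=6 F3=6; commitIndex=6

Answer: 8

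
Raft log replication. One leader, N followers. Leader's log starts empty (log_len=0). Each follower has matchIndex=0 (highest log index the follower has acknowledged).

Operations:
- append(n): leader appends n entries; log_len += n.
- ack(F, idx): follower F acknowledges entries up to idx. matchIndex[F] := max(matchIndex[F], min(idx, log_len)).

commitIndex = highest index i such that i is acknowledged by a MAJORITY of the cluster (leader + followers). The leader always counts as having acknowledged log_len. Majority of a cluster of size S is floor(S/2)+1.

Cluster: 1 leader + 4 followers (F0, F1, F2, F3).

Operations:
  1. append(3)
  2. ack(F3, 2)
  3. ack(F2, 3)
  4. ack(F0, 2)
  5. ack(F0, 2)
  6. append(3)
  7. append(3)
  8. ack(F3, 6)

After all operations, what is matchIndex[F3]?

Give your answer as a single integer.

Op 1: append 3 -> log_len=3
Op 2: F3 acks idx 2 -> match: F0=0 F1=0 F2=0 F3=2; commitIndex=0
Op 3: F2 acks idx 3 -> match: F0=0 F1=0 F2=3 F3=2; commitIndex=2
Op 4: F0 acks idx 2 -> match: F0=2 F1=0 F2=3 F3=2; commitIndex=2
Op 5: F0 acks idx 2 -> match: F0=2 F1=0 F2=3 F3=2; commitIndex=2
Op 6: append 3 -> log_len=6
Op 7: append 3 -> log_len=9
Op 8: F3 acks idx 6 -> match: F0=2 F1=0 F2=3 F3=6; commitIndex=3

Answer: 6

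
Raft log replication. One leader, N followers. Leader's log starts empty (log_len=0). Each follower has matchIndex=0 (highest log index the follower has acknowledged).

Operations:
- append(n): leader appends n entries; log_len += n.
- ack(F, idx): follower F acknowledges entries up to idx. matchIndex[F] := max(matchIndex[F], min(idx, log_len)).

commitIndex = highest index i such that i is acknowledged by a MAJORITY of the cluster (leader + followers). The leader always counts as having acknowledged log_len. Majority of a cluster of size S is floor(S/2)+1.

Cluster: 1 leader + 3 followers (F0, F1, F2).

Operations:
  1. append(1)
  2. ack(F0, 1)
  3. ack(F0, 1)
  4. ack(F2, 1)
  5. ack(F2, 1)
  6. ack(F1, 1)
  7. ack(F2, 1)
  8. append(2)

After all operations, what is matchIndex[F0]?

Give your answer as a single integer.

Op 1: append 1 -> log_len=1
Op 2: F0 acks idx 1 -> match: F0=1 F1=0 F2=0; commitIndex=0
Op 3: F0 acks idx 1 -> match: F0=1 F1=0 F2=0; commitIndex=0
Op 4: F2 acks idx 1 -> match: F0=1 F1=0 F2=1; commitIndex=1
Op 5: F2 acks idx 1 -> match: F0=1 F1=0 F2=1; commitIndex=1
Op 6: F1 acks idx 1 -> match: F0=1 F1=1 F2=1; commitIndex=1
Op 7: F2 acks idx 1 -> match: F0=1 F1=1 F2=1; commitIndex=1
Op 8: append 2 -> log_len=3

Answer: 1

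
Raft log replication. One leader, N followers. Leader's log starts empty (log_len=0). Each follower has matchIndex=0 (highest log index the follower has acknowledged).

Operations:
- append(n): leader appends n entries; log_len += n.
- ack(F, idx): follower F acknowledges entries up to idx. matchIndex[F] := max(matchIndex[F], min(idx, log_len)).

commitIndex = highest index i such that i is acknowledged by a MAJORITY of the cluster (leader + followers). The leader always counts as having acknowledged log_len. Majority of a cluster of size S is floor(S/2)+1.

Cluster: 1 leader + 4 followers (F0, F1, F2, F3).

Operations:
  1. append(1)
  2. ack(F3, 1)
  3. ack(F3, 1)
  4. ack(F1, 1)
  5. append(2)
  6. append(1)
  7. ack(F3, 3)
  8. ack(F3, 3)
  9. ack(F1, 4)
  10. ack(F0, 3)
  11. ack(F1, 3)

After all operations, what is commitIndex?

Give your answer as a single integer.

Answer: 3

Derivation:
Op 1: append 1 -> log_len=1
Op 2: F3 acks idx 1 -> match: F0=0 F1=0 F2=0 F3=1; commitIndex=0
Op 3: F3 acks idx 1 -> match: F0=0 F1=0 F2=0 F3=1; commitIndex=0
Op 4: F1 acks idx 1 -> match: F0=0 F1=1 F2=0 F3=1; commitIndex=1
Op 5: append 2 -> log_len=3
Op 6: append 1 -> log_len=4
Op 7: F3 acks idx 3 -> match: F0=0 F1=1 F2=0 F3=3; commitIndex=1
Op 8: F3 acks idx 3 -> match: F0=0 F1=1 F2=0 F3=3; commitIndex=1
Op 9: F1 acks idx 4 -> match: F0=0 F1=4 F2=0 F3=3; commitIndex=3
Op 10: F0 acks idx 3 -> match: F0=3 F1=4 F2=0 F3=3; commitIndex=3
Op 11: F1 acks idx 3 -> match: F0=3 F1=4 F2=0 F3=3; commitIndex=3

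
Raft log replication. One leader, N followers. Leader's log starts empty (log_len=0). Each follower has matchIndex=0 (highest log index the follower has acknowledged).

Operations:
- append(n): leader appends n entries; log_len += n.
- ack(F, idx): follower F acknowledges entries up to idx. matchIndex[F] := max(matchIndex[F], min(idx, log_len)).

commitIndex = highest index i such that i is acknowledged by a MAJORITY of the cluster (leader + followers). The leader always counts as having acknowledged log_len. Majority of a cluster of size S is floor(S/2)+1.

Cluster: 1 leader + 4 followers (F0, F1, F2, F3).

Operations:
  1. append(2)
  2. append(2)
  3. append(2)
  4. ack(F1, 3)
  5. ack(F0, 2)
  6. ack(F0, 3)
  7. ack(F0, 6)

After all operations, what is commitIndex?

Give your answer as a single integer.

Op 1: append 2 -> log_len=2
Op 2: append 2 -> log_len=4
Op 3: append 2 -> log_len=6
Op 4: F1 acks idx 3 -> match: F0=0 F1=3 F2=0 F3=0; commitIndex=0
Op 5: F0 acks idx 2 -> match: F0=2 F1=3 F2=0 F3=0; commitIndex=2
Op 6: F0 acks idx 3 -> match: F0=3 F1=3 F2=0 F3=0; commitIndex=3
Op 7: F0 acks idx 6 -> match: F0=6 F1=3 F2=0 F3=0; commitIndex=3

Answer: 3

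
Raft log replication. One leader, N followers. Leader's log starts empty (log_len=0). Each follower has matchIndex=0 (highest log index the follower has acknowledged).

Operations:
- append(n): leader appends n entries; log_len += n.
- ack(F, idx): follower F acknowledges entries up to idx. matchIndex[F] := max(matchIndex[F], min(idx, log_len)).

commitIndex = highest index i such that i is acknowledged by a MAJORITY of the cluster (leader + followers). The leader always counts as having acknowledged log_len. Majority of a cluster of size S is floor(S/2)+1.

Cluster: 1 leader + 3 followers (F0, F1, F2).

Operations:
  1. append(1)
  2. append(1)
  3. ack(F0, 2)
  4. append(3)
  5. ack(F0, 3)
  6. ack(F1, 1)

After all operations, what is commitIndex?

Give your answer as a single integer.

Answer: 1

Derivation:
Op 1: append 1 -> log_len=1
Op 2: append 1 -> log_len=2
Op 3: F0 acks idx 2 -> match: F0=2 F1=0 F2=0; commitIndex=0
Op 4: append 3 -> log_len=5
Op 5: F0 acks idx 3 -> match: F0=3 F1=0 F2=0; commitIndex=0
Op 6: F1 acks idx 1 -> match: F0=3 F1=1 F2=0; commitIndex=1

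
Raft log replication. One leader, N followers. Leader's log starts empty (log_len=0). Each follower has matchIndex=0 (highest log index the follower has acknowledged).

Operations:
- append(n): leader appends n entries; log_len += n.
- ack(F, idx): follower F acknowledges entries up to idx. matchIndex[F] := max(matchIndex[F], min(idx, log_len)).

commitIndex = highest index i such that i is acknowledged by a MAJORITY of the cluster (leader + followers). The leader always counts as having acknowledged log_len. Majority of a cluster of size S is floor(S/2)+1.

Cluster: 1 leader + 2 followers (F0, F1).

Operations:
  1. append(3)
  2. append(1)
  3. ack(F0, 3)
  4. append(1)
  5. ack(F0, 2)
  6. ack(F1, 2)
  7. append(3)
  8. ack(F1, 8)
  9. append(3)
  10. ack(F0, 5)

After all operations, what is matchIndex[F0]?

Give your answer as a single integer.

Answer: 5

Derivation:
Op 1: append 3 -> log_len=3
Op 2: append 1 -> log_len=4
Op 3: F0 acks idx 3 -> match: F0=3 F1=0; commitIndex=3
Op 4: append 1 -> log_len=5
Op 5: F0 acks idx 2 -> match: F0=3 F1=0; commitIndex=3
Op 6: F1 acks idx 2 -> match: F0=3 F1=2; commitIndex=3
Op 7: append 3 -> log_len=8
Op 8: F1 acks idx 8 -> match: F0=3 F1=8; commitIndex=8
Op 9: append 3 -> log_len=11
Op 10: F0 acks idx 5 -> match: F0=5 F1=8; commitIndex=8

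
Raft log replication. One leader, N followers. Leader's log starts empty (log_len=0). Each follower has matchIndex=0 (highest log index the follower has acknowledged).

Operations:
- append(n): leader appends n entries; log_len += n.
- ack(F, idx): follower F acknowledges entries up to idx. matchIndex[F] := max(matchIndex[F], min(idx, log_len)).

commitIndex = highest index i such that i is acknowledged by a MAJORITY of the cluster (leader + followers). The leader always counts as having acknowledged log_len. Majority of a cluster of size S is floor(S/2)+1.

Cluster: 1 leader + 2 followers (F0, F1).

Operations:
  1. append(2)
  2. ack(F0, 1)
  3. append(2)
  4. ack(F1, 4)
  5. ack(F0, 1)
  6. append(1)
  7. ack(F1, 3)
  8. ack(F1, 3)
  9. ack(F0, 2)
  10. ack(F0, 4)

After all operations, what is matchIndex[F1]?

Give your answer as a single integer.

Op 1: append 2 -> log_len=2
Op 2: F0 acks idx 1 -> match: F0=1 F1=0; commitIndex=1
Op 3: append 2 -> log_len=4
Op 4: F1 acks idx 4 -> match: F0=1 F1=4; commitIndex=4
Op 5: F0 acks idx 1 -> match: F0=1 F1=4; commitIndex=4
Op 6: append 1 -> log_len=5
Op 7: F1 acks idx 3 -> match: F0=1 F1=4; commitIndex=4
Op 8: F1 acks idx 3 -> match: F0=1 F1=4; commitIndex=4
Op 9: F0 acks idx 2 -> match: F0=2 F1=4; commitIndex=4
Op 10: F0 acks idx 4 -> match: F0=4 F1=4; commitIndex=4

Answer: 4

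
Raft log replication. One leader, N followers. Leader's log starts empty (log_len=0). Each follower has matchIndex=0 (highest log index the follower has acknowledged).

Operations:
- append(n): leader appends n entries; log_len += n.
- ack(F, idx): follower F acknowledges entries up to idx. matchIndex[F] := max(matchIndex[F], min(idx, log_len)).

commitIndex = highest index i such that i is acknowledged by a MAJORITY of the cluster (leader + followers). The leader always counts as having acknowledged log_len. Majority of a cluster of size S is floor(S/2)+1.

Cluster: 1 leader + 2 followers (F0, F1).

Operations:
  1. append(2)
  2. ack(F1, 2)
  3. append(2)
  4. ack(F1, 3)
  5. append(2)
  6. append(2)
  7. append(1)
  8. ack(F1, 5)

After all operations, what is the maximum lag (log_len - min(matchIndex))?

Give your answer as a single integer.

Answer: 9

Derivation:
Op 1: append 2 -> log_len=2
Op 2: F1 acks idx 2 -> match: F0=0 F1=2; commitIndex=2
Op 3: append 2 -> log_len=4
Op 4: F1 acks idx 3 -> match: F0=0 F1=3; commitIndex=3
Op 5: append 2 -> log_len=6
Op 6: append 2 -> log_len=8
Op 7: append 1 -> log_len=9
Op 8: F1 acks idx 5 -> match: F0=0 F1=5; commitIndex=5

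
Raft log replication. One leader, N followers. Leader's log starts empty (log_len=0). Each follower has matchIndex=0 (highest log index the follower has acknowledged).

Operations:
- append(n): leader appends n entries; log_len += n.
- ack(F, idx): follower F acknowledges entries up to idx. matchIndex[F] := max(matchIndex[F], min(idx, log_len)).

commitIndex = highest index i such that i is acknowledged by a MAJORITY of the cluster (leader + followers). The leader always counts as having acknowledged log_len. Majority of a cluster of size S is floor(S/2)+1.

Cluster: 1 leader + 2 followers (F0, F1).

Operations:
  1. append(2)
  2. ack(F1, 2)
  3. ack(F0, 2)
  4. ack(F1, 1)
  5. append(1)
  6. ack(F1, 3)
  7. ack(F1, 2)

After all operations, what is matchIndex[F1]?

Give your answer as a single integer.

Op 1: append 2 -> log_len=2
Op 2: F1 acks idx 2 -> match: F0=0 F1=2; commitIndex=2
Op 3: F0 acks idx 2 -> match: F0=2 F1=2; commitIndex=2
Op 4: F1 acks idx 1 -> match: F0=2 F1=2; commitIndex=2
Op 5: append 1 -> log_len=3
Op 6: F1 acks idx 3 -> match: F0=2 F1=3; commitIndex=3
Op 7: F1 acks idx 2 -> match: F0=2 F1=3; commitIndex=3

Answer: 3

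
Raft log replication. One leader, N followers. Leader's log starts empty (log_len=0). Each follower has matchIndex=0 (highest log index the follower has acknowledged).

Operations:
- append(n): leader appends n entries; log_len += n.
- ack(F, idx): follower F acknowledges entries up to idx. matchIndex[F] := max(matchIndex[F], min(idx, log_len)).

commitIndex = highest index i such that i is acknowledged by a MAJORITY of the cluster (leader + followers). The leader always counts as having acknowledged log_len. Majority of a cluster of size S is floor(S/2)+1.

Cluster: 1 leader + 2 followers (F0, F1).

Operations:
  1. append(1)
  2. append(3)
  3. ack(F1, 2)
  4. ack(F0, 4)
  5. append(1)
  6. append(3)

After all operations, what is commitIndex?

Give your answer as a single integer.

Answer: 4

Derivation:
Op 1: append 1 -> log_len=1
Op 2: append 3 -> log_len=4
Op 3: F1 acks idx 2 -> match: F0=0 F1=2; commitIndex=2
Op 4: F0 acks idx 4 -> match: F0=4 F1=2; commitIndex=4
Op 5: append 1 -> log_len=5
Op 6: append 3 -> log_len=8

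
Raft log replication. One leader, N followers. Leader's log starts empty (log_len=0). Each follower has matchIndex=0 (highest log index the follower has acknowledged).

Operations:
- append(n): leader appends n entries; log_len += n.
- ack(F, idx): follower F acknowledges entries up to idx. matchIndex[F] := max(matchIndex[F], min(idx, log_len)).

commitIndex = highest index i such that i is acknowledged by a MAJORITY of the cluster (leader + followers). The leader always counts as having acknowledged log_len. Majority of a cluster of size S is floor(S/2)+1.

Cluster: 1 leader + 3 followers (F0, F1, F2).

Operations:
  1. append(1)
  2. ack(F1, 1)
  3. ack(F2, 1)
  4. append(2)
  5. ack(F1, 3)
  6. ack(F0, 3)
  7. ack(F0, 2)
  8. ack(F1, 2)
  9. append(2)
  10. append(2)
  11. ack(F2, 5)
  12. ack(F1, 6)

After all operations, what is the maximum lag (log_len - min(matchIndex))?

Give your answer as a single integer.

Op 1: append 1 -> log_len=1
Op 2: F1 acks idx 1 -> match: F0=0 F1=1 F2=0; commitIndex=0
Op 3: F2 acks idx 1 -> match: F0=0 F1=1 F2=1; commitIndex=1
Op 4: append 2 -> log_len=3
Op 5: F1 acks idx 3 -> match: F0=0 F1=3 F2=1; commitIndex=1
Op 6: F0 acks idx 3 -> match: F0=3 F1=3 F2=1; commitIndex=3
Op 7: F0 acks idx 2 -> match: F0=3 F1=3 F2=1; commitIndex=3
Op 8: F1 acks idx 2 -> match: F0=3 F1=3 F2=1; commitIndex=3
Op 9: append 2 -> log_len=5
Op 10: append 2 -> log_len=7
Op 11: F2 acks idx 5 -> match: F0=3 F1=3 F2=5; commitIndex=3
Op 12: F1 acks idx 6 -> match: F0=3 F1=6 F2=5; commitIndex=5

Answer: 4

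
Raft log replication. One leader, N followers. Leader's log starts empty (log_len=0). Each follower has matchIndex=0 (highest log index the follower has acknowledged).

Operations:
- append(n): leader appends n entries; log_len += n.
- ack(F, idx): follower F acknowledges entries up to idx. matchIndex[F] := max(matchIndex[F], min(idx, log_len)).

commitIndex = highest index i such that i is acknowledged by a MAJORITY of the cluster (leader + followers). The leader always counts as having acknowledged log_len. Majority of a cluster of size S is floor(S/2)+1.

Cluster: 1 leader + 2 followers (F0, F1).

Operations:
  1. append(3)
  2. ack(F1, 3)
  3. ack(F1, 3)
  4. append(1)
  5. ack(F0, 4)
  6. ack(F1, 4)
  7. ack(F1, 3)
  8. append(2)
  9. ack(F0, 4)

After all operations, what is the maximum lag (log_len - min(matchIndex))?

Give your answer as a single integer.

Answer: 2

Derivation:
Op 1: append 3 -> log_len=3
Op 2: F1 acks idx 3 -> match: F0=0 F1=3; commitIndex=3
Op 3: F1 acks idx 3 -> match: F0=0 F1=3; commitIndex=3
Op 4: append 1 -> log_len=4
Op 5: F0 acks idx 4 -> match: F0=4 F1=3; commitIndex=4
Op 6: F1 acks idx 4 -> match: F0=4 F1=4; commitIndex=4
Op 7: F1 acks idx 3 -> match: F0=4 F1=4; commitIndex=4
Op 8: append 2 -> log_len=6
Op 9: F0 acks idx 4 -> match: F0=4 F1=4; commitIndex=4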